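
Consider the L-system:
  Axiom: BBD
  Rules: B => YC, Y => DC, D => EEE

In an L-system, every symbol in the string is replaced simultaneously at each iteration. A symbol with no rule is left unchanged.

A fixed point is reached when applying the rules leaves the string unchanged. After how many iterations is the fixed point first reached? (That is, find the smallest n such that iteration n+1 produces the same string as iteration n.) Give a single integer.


Step 0: BBD
Step 1: YCYCEEE
Step 2: DCCDCCEEE
Step 3: EEECCEEECCEEE
Step 4: EEECCEEECCEEE  (unchanged — fixed point at step 3)

Answer: 3


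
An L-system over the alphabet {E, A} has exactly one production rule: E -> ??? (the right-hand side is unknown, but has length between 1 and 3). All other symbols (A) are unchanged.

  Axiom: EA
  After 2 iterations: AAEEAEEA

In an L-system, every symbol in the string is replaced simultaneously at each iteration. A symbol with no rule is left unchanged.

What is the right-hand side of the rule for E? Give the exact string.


Answer: AEE

Derivation:
Trying E -> AEE:
  Step 0: EA
  Step 1: AEEA
  Step 2: AAEEAEEA
Matches the given result.


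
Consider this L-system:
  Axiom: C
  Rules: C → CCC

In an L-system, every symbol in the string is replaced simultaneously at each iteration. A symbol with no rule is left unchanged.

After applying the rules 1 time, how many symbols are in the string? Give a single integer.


Step 0: length = 1
Step 1: length = 3

Answer: 3


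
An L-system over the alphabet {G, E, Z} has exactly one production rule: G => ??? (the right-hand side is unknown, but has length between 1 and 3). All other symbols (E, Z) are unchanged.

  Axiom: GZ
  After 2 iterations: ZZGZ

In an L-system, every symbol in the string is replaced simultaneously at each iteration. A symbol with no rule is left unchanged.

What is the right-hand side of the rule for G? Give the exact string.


Answer: ZG

Derivation:
Trying G => ZG:
  Step 0: GZ
  Step 1: ZGZ
  Step 2: ZZGZ
Matches the given result.


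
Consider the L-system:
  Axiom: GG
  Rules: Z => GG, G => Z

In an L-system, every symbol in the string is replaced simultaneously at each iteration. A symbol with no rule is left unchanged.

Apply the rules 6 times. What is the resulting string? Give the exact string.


Answer: GGGGGGGGGGGGGGGG

Derivation:
Step 0: GG
Step 1: ZZ
Step 2: GGGG
Step 3: ZZZZ
Step 4: GGGGGGGG
Step 5: ZZZZZZZZ
Step 6: GGGGGGGGGGGGGGGG


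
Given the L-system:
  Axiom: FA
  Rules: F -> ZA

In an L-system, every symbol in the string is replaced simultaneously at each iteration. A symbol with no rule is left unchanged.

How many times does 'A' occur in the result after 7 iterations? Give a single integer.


Step 0: FA  (1 'A')
Step 1: ZAA  (2 'A')
Step 2: ZAA  (2 'A')
Step 3: ZAA  (2 'A')
Step 4: ZAA  (2 'A')
Step 5: ZAA  (2 'A')
Step 6: ZAA  (2 'A')
Step 7: ZAA  (2 'A')

Answer: 2


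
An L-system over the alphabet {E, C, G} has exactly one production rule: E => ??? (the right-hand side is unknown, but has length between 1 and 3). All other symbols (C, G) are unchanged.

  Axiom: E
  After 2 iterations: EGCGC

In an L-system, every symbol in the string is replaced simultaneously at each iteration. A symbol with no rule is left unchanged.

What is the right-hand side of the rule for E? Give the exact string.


Trying E => EGC:
  Step 0: E
  Step 1: EGC
  Step 2: EGCGC
Matches the given result.

Answer: EGC


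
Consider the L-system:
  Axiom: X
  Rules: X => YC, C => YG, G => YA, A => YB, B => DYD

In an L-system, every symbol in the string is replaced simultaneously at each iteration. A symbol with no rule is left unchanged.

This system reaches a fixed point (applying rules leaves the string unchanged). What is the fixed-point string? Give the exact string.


Answer: YYYYDYD

Derivation:
Step 0: X
Step 1: YC
Step 2: YYG
Step 3: YYYA
Step 4: YYYYB
Step 5: YYYYDYD
Step 6: YYYYDYD  (unchanged — fixed point at step 5)


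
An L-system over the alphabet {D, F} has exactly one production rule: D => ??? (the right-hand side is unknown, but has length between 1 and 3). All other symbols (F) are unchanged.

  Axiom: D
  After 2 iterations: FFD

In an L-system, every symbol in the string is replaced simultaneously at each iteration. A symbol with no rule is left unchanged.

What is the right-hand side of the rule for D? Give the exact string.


Answer: FD

Derivation:
Trying D => FD:
  Step 0: D
  Step 1: FD
  Step 2: FFD
Matches the given result.


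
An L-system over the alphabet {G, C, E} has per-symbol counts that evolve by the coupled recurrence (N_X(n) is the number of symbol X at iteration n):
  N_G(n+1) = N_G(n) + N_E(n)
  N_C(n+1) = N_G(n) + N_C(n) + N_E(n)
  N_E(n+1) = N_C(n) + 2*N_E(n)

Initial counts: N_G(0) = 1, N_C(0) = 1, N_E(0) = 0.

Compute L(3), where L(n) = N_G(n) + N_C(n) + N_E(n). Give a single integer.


Answer: 28

Derivation:
Step 0: N_G=1, N_C=1, N_E=0, L=2
Step 1: N_G=1, N_C=2, N_E=1, L=4
Step 2: N_G=2, N_C=4, N_E=4, L=10
Step 3: N_G=6, N_C=10, N_E=12, L=28


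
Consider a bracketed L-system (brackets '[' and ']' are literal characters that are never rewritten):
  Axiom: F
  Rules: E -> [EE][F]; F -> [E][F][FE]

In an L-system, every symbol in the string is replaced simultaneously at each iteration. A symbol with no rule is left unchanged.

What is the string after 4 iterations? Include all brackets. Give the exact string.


Answer: [[[[EE][F][EE][F]][[E][F][FE]][[EE][F][EE][F]][[E][F][FE]]][[[EE][F]][[E][F][FE]][[E][F][FE][EE][F]]]][[[[EE][F][EE][F]][[E][F][FE]]][[[EE][F]][[E][F][FE]][[E][F][FE][EE][F]]][[[EE][F]][[E][F][FE]][[E][F][FE][EE][F]][[EE][F][EE][F]][[E][F][FE]]]][[[[EE][F][EE][F]][[E][F][FE]]][[[EE][F]][[E][F][FE]][[E][F][FE][EE][F]]][[[EE][F]][[E][F][FE]][[E][F][FE][EE][F]][[EE][F][EE][F]][[E][F][FE]]][[[EE][F][EE][F]][[E][F][FE]][[EE][F][EE][F]][[E][F][FE]]][[[EE][F]][[E][F][FE]][[E][F][FE][EE][F]]]]

Derivation:
Step 0: F
Step 1: [E][F][FE]
Step 2: [[EE][F]][[E][F][FE]][[E][F][FE][EE][F]]
Step 3: [[[EE][F][EE][F]][[E][F][FE]]][[[EE][F]][[E][F][FE]][[E][F][FE][EE][F]]][[[EE][F]][[E][F][FE]][[E][F][FE][EE][F]][[EE][F][EE][F]][[E][F][FE]]]
Step 4: [[[[EE][F][EE][F]][[E][F][FE]][[EE][F][EE][F]][[E][F][FE]]][[[EE][F]][[E][F][FE]][[E][F][FE][EE][F]]]][[[[EE][F][EE][F]][[E][F][FE]]][[[EE][F]][[E][F][FE]][[E][F][FE][EE][F]]][[[EE][F]][[E][F][FE]][[E][F][FE][EE][F]][[EE][F][EE][F]][[E][F][FE]]]][[[[EE][F][EE][F]][[E][F][FE]]][[[EE][F]][[E][F][FE]][[E][F][FE][EE][F]]][[[EE][F]][[E][F][FE]][[E][F][FE][EE][F]][[EE][F][EE][F]][[E][F][FE]]][[[EE][F][EE][F]][[E][F][FE]][[EE][F][EE][F]][[E][F][FE]]][[[EE][F]][[E][F][FE]][[E][F][FE][EE][F]]]]


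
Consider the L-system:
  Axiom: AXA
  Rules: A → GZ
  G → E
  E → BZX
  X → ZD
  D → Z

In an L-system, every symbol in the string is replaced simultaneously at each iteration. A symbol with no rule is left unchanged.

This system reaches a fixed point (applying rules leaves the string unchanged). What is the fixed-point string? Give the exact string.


Answer: BZZZZZZBZZZZ

Derivation:
Step 0: AXA
Step 1: GZZDGZ
Step 2: EZZZEZ
Step 3: BZXZZZBZXZ
Step 4: BZZDZZZBZZDZ
Step 5: BZZZZZZBZZZZ
Step 6: BZZZZZZBZZZZ  (unchanged — fixed point at step 5)


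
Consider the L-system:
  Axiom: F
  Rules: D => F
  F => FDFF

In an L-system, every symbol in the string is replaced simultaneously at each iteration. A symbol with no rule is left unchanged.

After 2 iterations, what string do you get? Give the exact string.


Answer: FDFFFFDFFFDFF

Derivation:
Step 0: F
Step 1: FDFF
Step 2: FDFFFFDFFFDFF


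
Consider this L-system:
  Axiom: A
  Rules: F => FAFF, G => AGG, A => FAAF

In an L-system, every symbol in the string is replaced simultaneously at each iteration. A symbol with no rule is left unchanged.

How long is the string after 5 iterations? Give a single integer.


Step 0: length = 1
Step 1: length = 4
Step 2: length = 16
Step 3: length = 64
Step 4: length = 256
Step 5: length = 1024

Answer: 1024


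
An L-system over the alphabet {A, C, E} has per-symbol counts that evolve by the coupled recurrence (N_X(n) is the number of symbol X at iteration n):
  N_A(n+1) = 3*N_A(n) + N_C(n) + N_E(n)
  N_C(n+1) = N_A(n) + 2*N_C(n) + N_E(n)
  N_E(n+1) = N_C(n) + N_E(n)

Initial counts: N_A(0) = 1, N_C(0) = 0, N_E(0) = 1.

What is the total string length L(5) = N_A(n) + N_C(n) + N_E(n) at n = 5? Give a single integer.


Answer: 1584

Derivation:
Step 0: N_A=1, N_C=0, N_E=1, L=2
Step 1: N_A=4, N_C=2, N_E=1, L=7
Step 2: N_A=15, N_C=9, N_E=3, L=27
Step 3: N_A=57, N_C=36, N_E=12, L=105
Step 4: N_A=219, N_C=141, N_E=48, L=408
Step 5: N_A=846, N_C=549, N_E=189, L=1584


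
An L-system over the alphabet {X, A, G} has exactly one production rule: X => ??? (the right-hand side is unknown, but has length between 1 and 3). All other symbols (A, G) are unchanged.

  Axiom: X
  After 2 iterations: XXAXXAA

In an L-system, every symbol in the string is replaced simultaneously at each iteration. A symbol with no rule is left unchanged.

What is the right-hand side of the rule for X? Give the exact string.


Trying X => XXA:
  Step 0: X
  Step 1: XXA
  Step 2: XXAXXAA
Matches the given result.

Answer: XXA


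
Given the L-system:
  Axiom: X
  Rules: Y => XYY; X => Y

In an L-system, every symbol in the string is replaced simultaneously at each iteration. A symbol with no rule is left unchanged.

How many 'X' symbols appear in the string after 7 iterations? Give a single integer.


Answer: 70

Derivation:
Step 0: X  (1 'X')
Step 1: Y  (0 'X')
Step 2: XYY  (1 'X')
Step 3: YXYYXYY  (2 'X')
Step 4: XYYYXYYXYYYXYYXYY  (5 'X')
Step 5: YXYYXYYXYYYXYYXYYYXYYXYYXYYYXYYXYYYXYYXYY  (12 'X')
Step 6: XYYYXYYXYYYXYYXYYYXYYXYYXYYYXYYXYYYXYYXYYXYYYXYYXYYYXYYXYYYXYYXYYXYYYXYYXYYYXYYXYYXYYYXYYXYYYXYYXYY  (29 'X')
Step 7: YXYYXYYXYYYXYYXYYYXYYXYYXYYYXYYXYYYXYYXYYXYYYXYYXYYYXYYXYYYXYYXYYXYYYXYYXYYYXYYXYYXYYYXYYXYYYXYYXYYYXYYXYYXYYYXYYXYYYXYYXYYXYYYXYYXYYYXYYXYYXYYYXYYXYYYXYYXYYYXYYXYYXYYYXYYXYYYXYYXYYXYYYXYYXYYYXYYXYYYXYYXYYXYYYXYYXYYYXYYXYYXYYYXYYXYYYXYYXYY  (70 'X')


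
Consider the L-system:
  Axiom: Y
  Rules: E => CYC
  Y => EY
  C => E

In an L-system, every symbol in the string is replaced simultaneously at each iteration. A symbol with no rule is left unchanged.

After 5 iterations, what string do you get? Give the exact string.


Answer: EEYEEEYECYCEYEEYECYCCYCEYCYCEEYECYCEY

Derivation:
Step 0: Y
Step 1: EY
Step 2: CYCEY
Step 3: EEYECYCEY
Step 4: CYCCYCEYCYCEEYECYCEY
Step 5: EEYEEEYECYCEYEEYECYCCYCEYCYCEEYECYCEY


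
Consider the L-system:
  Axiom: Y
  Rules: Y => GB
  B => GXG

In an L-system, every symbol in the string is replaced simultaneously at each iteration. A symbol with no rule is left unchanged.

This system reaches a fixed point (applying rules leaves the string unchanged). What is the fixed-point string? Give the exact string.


Answer: GGXG

Derivation:
Step 0: Y
Step 1: GB
Step 2: GGXG
Step 3: GGXG  (unchanged — fixed point at step 2)


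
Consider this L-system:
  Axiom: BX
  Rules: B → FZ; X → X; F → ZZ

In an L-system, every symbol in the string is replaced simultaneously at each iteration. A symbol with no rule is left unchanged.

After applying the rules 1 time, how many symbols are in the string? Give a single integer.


Step 0: length = 2
Step 1: length = 3

Answer: 3


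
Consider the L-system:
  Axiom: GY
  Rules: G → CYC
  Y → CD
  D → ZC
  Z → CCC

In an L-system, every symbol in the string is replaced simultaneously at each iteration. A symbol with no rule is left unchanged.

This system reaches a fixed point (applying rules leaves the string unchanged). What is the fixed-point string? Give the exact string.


Step 0: GY
Step 1: CYCCD
Step 2: CCDCCZC
Step 3: CCZCCCCCCC
Step 4: CCCCCCCCCCCC
Step 5: CCCCCCCCCCCC  (unchanged — fixed point at step 4)

Answer: CCCCCCCCCCCC


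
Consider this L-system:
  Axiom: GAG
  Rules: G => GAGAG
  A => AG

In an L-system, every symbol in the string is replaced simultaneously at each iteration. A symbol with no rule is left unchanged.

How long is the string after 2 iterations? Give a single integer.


Answer: 45

Derivation:
Step 0: length = 3
Step 1: length = 12
Step 2: length = 45


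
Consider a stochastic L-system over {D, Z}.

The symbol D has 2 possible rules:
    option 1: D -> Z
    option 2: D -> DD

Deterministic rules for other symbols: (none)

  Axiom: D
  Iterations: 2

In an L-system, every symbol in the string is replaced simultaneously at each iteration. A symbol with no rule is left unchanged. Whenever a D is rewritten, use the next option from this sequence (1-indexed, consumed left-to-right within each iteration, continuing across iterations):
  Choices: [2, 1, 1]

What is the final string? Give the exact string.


Answer: ZZ

Derivation:
Step 0: D
Step 1: DD  (used choices [2])
Step 2: ZZ  (used choices [1, 1])


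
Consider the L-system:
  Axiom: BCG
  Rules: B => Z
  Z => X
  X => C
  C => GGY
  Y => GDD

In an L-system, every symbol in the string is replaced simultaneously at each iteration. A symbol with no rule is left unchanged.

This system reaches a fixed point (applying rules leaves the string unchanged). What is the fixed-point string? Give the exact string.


Step 0: BCG
Step 1: ZGGYG
Step 2: XGGGDDG
Step 3: CGGGDDG
Step 4: GGYGGGDDG
Step 5: GGGDDGGGDDG
Step 6: GGGDDGGGDDG  (unchanged — fixed point at step 5)

Answer: GGGDDGGGDDG


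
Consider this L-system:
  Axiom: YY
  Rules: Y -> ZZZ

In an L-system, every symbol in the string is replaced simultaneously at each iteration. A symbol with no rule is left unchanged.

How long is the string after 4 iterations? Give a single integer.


Answer: 6

Derivation:
Step 0: length = 2
Step 1: length = 6
Step 2: length = 6
Step 3: length = 6
Step 4: length = 6


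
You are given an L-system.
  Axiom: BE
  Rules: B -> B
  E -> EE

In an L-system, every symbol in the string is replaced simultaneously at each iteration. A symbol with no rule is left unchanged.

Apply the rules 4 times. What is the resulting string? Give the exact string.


Step 0: BE
Step 1: BEE
Step 2: BEEEE
Step 3: BEEEEEEEE
Step 4: BEEEEEEEEEEEEEEEE

Answer: BEEEEEEEEEEEEEEEE


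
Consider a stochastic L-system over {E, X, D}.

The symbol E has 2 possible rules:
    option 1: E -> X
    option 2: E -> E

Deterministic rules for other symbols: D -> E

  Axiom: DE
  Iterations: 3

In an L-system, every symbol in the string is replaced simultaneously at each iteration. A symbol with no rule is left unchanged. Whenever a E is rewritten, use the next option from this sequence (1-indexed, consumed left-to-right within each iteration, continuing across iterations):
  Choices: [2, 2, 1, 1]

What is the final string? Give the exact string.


Answer: XX

Derivation:
Step 0: DE
Step 1: EE  (used choices [2])
Step 2: EX  (used choices [2, 1])
Step 3: XX  (used choices [1])


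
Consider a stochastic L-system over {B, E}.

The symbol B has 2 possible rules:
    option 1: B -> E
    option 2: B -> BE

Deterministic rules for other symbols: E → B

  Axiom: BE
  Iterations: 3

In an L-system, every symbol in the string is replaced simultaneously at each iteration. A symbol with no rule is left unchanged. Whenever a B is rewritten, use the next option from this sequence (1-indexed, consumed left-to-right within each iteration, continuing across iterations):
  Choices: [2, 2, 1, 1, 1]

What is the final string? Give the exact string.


Step 0: BE
Step 1: BEB  (used choices [2])
Step 2: BEBE  (used choices [2, 1])
Step 3: EBEB  (used choices [1, 1])

Answer: EBEB


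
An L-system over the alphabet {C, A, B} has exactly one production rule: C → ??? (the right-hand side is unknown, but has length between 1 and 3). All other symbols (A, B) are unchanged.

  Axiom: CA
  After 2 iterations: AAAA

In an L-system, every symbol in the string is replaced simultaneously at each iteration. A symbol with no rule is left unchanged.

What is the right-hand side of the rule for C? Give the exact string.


Answer: AAA

Derivation:
Trying C → AAA:
  Step 0: CA
  Step 1: AAAA
  Step 2: AAAA
Matches the given result.


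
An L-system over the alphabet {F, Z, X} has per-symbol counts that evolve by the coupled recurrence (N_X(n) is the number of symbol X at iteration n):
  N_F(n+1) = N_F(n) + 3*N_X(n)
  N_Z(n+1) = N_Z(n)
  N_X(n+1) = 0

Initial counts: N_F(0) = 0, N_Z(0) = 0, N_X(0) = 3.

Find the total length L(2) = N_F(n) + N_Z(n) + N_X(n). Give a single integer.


Step 0: N_F=0, N_Z=0, N_X=3, L=3
Step 1: N_F=9, N_Z=0, N_X=0, L=9
Step 2: N_F=9, N_Z=0, N_X=0, L=9

Answer: 9


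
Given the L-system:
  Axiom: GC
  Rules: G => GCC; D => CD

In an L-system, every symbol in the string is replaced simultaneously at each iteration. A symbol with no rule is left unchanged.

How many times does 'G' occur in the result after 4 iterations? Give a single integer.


Step 0: GC  (1 'G')
Step 1: GCCC  (1 'G')
Step 2: GCCCCC  (1 'G')
Step 3: GCCCCCCC  (1 'G')
Step 4: GCCCCCCCCC  (1 'G')

Answer: 1


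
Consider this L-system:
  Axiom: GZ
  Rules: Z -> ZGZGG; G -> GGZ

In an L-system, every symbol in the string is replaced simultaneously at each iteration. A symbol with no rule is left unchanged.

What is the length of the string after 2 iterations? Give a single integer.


Step 0: length = 2
Step 1: length = 8
Step 2: length = 30

Answer: 30


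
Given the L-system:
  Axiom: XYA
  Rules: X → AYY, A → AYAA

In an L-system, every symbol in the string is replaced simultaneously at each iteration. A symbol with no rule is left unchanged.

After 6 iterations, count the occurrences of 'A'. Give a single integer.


Final string: AYAAYAYAAAYAAYAYAAYAYAAAYAAAYAAYAYAAAYAAYAYAAYAYAAAYAAYAYAAYAYAAAYAAAYAAYAYAAAYAAAYAAYAYAAAYAAYAYAAYAYAAAYAAAYAAYAYAAAYAAYAYAAYAYAAAYAAYAYAAYAYAAAYAAAYAAYAYAAAYAAYAYAAYAYAAAYAAYAYAAYAYAAAYAAAYAAYAYAAAYAAAYAAYAYAAAYAAYAYAAYAYAAAYAAAYAAYAYAAAYAAAYAAYAYAAAYAAYAYAAYAYAAAYAAAYAAYAYAAAYAAYAYAAYAYAAAYAAYAYAAYAYAAAYAAAYAAYAYAAAYAAAYAAYAYAAAYAAYAYAAYAYAAAYAAAYAAYAYAAAYAAYYYAYAAYAYAAAYAAYAYAAYAYAAAYAAAYAAYAYAAAYAAYAYAAYAYAAAYAAYAYAAYAYAAAYAAAYAAYAYAAAYAAAYAAYAYAAAYAAYAYAAYAYAAAYAAAYAAYAYAAAYAAYAYAAYAYAAAYAAYAYAAYAYAAAYAAAYAAYAYAAAYAAYAYAAYAYAAAYAAYAYAAYAYAAAYAAAYAAYAYAAAYAAAYAAYAYAAAYAAYAYAAYAYAAAYAAAYAAYAYAAAYAAAYAAYAYAAAYAAYAYAAYAYAAAYAAAYAAYAYAAAYAAYAYAAYAYAAAYAAYAYAAYAYAAAYAAAYAAYAYAAAYAAAYAAYAYAAAYAAYAYAAYAYAAAYAAAYAAYAYAAAYAAYAYAAYAYAAAYAAYAYAAYAYAAAYAAAYAAYAYAAAYAAYAYAAYAYAAAYAAYAYAAYAYAAAYAAAYAAYAYAAAYAAAYAAYAYAAAYAAYAYAAYAYAAAYAAAYAAYAYAAAYAAYAYAAYAYAAAYAAYAYAAYAYAAAYAAAYAAYAYAAAYAAYAYAAYAYAAAYAAYAYAAYAYAAAYAAAYAAYAYAAAYAAAYAAYAYAAAYAAYAYAAYAYAAAYAAAYAAYAYAAAYAAAYAAYAYAAAYAAYAYAAYAYAAAYAAAYAAYAYAAAYAAYAYAAYAYAAAYAAYAYAAYAYAAAYAAAYAAYAYAAAYAAAYAAYAYAAAYAAYAYAAYAYAAAYAAAYAAYAYAAAYAAAYAAYAYAAAYAAYAYAAYAYAAAYAAAYAAYAYAAAYAAYAYAAYAYAAAYAAYAYAAYAYAAAYAAAYAAYAYAAAYAAAYAAYAYAAAYAAYAYAAYAYAAAYAAAYAAYAYAAAYAAYAYAAYAYAAAYAAYAYAAYAYAAAYAAAYAAYAYAAAYAAYAYAAYAYAAAYAAYAYAAYAYAAAYAAAYAAYAYAAAYAAAYAAYAYAAAYAAYAYAAYAYAAAYAAAYAAYAYAAAYAAAYAAYAYAAAYAAYAYAAYAYAAAYAAAYAAYAYAAAYAAYAYAAYAYAAAYAAYAYAAYAYAAAYAAAYAAYAYAAAYAAAYAAYAYAAAYAAYAYAAYAYAAAYAAAYAAYAYAAAYAA
Count of 'A': 972

Answer: 972


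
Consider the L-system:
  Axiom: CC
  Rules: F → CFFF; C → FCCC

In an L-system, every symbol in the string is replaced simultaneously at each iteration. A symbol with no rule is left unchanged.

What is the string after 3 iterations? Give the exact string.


Step 0: CC
Step 1: FCCCFCCC
Step 2: CFFFFCCCFCCCFCCCCFFFFCCCFCCCFCCC
Step 3: FCCCCFFFCFFFCFFFCFFFFCCCFCCCFCCCCFFFFCCCFCCCFCCCCFFFFCCCFCCCFCCCFCCCCFFFCFFFCFFFCFFFFCCCFCCCFCCCCFFFFCCCFCCCFCCCCFFFFCCCFCCCFCCC

Answer: FCCCCFFFCFFFCFFFCFFFFCCCFCCCFCCCCFFFFCCCFCCCFCCCCFFFFCCCFCCCFCCCFCCCCFFFCFFFCFFFCFFFFCCCFCCCFCCCCFFFFCCCFCCCFCCCCFFFFCCCFCCCFCCC


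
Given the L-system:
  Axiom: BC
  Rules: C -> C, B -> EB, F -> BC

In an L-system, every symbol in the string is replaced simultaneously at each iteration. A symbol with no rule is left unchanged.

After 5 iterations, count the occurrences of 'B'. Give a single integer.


Answer: 1

Derivation:
Step 0: BC  (1 'B')
Step 1: EBC  (1 'B')
Step 2: EEBC  (1 'B')
Step 3: EEEBC  (1 'B')
Step 4: EEEEBC  (1 'B')
Step 5: EEEEEBC  (1 'B')


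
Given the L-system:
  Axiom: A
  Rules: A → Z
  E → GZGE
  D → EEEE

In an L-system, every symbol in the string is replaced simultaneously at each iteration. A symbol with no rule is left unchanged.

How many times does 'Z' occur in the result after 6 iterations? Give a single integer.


Step 0: A  (0 'Z')
Step 1: Z  (1 'Z')
Step 2: Z  (1 'Z')
Step 3: Z  (1 'Z')
Step 4: Z  (1 'Z')
Step 5: Z  (1 'Z')
Step 6: Z  (1 'Z')

Answer: 1


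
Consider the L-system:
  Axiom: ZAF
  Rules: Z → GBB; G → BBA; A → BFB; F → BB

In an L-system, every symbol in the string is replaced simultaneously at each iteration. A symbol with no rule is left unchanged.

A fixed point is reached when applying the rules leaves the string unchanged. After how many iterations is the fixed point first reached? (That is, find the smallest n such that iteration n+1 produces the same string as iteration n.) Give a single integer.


Step 0: ZAF
Step 1: GBBBFBBB
Step 2: BBABBBBBBBB
Step 3: BBBFBBBBBBBBB
Step 4: BBBBBBBBBBBBBB
Step 5: BBBBBBBBBBBBBB  (unchanged — fixed point at step 4)

Answer: 4


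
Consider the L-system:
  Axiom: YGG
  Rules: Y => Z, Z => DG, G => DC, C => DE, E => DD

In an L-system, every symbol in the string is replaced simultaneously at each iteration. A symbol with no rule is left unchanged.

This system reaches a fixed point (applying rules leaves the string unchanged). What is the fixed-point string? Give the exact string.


Answer: DDDDDDDDDDDDD

Derivation:
Step 0: YGG
Step 1: ZDCDC
Step 2: DGDDEDDE
Step 3: DDCDDDDDDDD
Step 4: DDDEDDDDDDDD
Step 5: DDDDDDDDDDDDD
Step 6: DDDDDDDDDDDDD  (unchanged — fixed point at step 5)


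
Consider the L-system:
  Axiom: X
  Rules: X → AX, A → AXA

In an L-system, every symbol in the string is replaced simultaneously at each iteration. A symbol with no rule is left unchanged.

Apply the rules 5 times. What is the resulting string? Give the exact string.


Answer: AXAAXAXAAXAAXAXAAXAXAAXAAXAXAAXAAXAXAAXAXAAXAAXAXAAXAXAAXAAXAXAAXAAXAXAAXAXAAXAAXAXAAXAAX

Derivation:
Step 0: X
Step 1: AX
Step 2: AXAAX
Step 3: AXAAXAXAAXAAX
Step 4: AXAAXAXAAXAAXAXAAXAXAAXAAXAXAAXAAX
Step 5: AXAAXAXAAXAAXAXAAXAXAAXAAXAXAAXAAXAXAAXAXAAXAAXAXAAXAXAAXAAXAXAAXAAXAXAAXAXAAXAAXAXAAXAAX


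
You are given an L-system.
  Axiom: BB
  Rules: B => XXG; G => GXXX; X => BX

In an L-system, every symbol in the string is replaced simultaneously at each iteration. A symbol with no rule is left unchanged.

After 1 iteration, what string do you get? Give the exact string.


Step 0: BB
Step 1: XXGXXG

Answer: XXGXXG


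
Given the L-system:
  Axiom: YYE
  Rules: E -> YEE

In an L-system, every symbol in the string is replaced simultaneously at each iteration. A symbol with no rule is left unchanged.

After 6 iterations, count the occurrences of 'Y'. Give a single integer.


Answer: 65

Derivation:
Step 0: YYE  (2 'Y')
Step 1: YYYEE  (3 'Y')
Step 2: YYYYEEYEE  (5 'Y')
Step 3: YYYYYEEYEEYYEEYEE  (9 'Y')
Step 4: YYYYYYEEYEEYYEEYEEYYYEEYEEYYEEYEE  (17 'Y')
Step 5: YYYYYYYEEYEEYYEEYEEYYYEEYEEYYEEYEEYYYYEEYEEYYEEYEEYYYEEYEEYYEEYEE  (33 'Y')
Step 6: YYYYYYYYEEYEEYYEEYEEYYYEEYEEYYEEYEEYYYYEEYEEYYEEYEEYYYEEYEEYYEEYEEYYYYYEEYEEYYEEYEEYYYEEYEEYYEEYEEYYYYEEYEEYYEEYEEYYYEEYEEYYEEYEE  (65 'Y')


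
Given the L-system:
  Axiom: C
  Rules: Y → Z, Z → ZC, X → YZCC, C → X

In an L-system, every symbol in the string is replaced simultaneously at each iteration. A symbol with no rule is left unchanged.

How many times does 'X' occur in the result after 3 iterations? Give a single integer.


Step 0: C  (0 'X')
Step 1: X  (1 'X')
Step 2: YZCC  (0 'X')
Step 3: ZZCXX  (2 'X')

Answer: 2


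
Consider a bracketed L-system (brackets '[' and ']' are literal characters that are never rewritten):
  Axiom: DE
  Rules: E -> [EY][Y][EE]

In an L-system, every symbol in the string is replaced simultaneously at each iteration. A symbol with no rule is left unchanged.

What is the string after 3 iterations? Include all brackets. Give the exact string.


Answer: D[[[EY][Y][EE]Y][Y][[EY][Y][EE][EY][Y][EE]]Y][Y][[[EY][Y][EE]Y][Y][[EY][Y][EE][EY][Y][EE]][[EY][Y][EE]Y][Y][[EY][Y][EE][EY][Y][EE]]]

Derivation:
Step 0: DE
Step 1: D[EY][Y][EE]
Step 2: D[[EY][Y][EE]Y][Y][[EY][Y][EE][EY][Y][EE]]
Step 3: D[[[EY][Y][EE]Y][Y][[EY][Y][EE][EY][Y][EE]]Y][Y][[[EY][Y][EE]Y][Y][[EY][Y][EE][EY][Y][EE]][[EY][Y][EE]Y][Y][[EY][Y][EE][EY][Y][EE]]]


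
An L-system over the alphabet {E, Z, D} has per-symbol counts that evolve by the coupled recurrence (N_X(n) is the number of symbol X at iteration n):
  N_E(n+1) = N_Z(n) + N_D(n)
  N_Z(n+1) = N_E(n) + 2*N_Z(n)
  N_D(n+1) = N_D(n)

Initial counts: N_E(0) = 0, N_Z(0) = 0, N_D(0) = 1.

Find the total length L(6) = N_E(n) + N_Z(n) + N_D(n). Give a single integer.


Step 0: N_E=0, N_Z=0, N_D=1, L=1
Step 1: N_E=1, N_Z=0, N_D=1, L=2
Step 2: N_E=1, N_Z=1, N_D=1, L=3
Step 3: N_E=2, N_Z=3, N_D=1, L=6
Step 4: N_E=4, N_Z=8, N_D=1, L=13
Step 5: N_E=9, N_Z=20, N_D=1, L=30
Step 6: N_E=21, N_Z=49, N_D=1, L=71

Answer: 71


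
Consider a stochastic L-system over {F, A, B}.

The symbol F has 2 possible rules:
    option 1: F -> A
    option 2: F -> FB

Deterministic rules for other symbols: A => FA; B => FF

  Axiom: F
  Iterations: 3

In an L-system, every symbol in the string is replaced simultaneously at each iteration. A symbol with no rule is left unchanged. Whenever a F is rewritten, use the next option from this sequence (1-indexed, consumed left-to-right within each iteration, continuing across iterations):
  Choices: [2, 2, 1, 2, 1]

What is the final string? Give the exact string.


Step 0: F
Step 1: FB  (used choices [2])
Step 2: FBFF  (used choices [2])
Step 3: AFFFBA  (used choices [1, 2, 1])

Answer: AFFFBA


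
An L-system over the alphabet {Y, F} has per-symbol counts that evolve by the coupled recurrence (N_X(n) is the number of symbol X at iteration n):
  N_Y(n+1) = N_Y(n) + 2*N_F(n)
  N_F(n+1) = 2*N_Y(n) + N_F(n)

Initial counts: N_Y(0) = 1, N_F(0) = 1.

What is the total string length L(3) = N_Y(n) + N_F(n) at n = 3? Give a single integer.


Step 0: N_Y=1, N_F=1, L=2
Step 1: N_Y=3, N_F=3, L=6
Step 2: N_Y=9, N_F=9, L=18
Step 3: N_Y=27, N_F=27, L=54

Answer: 54


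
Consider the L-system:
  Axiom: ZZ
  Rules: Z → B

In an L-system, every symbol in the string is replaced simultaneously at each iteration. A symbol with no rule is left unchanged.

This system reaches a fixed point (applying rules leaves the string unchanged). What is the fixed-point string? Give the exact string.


Answer: BB

Derivation:
Step 0: ZZ
Step 1: BB
Step 2: BB  (unchanged — fixed point at step 1)


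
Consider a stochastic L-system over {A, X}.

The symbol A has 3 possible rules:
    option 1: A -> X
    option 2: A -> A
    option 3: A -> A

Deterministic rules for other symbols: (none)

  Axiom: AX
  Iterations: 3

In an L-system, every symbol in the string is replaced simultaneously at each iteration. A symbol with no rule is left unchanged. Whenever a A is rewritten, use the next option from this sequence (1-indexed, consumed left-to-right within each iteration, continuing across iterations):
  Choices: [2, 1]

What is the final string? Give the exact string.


Step 0: AX
Step 1: AX  (used choices [2])
Step 2: XX  (used choices [1])
Step 3: XX  (used choices [])

Answer: XX


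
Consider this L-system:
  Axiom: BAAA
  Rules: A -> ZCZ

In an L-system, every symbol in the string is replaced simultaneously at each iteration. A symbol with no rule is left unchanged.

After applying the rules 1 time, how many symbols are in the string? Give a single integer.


Step 0: length = 4
Step 1: length = 10

Answer: 10


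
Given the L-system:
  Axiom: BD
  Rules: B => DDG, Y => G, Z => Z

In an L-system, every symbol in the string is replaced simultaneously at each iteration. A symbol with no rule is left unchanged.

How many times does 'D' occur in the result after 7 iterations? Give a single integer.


Answer: 3

Derivation:
Step 0: BD  (1 'D')
Step 1: DDGD  (3 'D')
Step 2: DDGD  (3 'D')
Step 3: DDGD  (3 'D')
Step 4: DDGD  (3 'D')
Step 5: DDGD  (3 'D')
Step 6: DDGD  (3 'D')
Step 7: DDGD  (3 'D')


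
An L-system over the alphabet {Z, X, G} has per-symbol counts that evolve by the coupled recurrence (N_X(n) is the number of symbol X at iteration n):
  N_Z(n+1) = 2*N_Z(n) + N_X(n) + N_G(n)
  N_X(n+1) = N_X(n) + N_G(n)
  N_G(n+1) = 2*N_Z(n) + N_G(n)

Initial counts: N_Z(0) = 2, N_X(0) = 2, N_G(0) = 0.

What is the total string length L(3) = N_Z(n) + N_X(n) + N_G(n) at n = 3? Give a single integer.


Step 0: N_Z=2, N_X=2, N_G=0, L=4
Step 1: N_Z=6, N_X=2, N_G=4, L=12
Step 2: N_Z=18, N_X=6, N_G=16, L=40
Step 3: N_Z=58, N_X=22, N_G=52, L=132

Answer: 132


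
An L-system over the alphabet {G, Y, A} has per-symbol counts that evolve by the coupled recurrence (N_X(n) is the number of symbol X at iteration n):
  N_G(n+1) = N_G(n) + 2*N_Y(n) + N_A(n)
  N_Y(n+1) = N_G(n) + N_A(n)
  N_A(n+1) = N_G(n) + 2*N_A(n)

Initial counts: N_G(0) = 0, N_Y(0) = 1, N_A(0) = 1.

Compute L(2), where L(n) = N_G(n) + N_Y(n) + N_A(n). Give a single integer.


Step 0: N_G=0, N_Y=1, N_A=1, L=2
Step 1: N_G=3, N_Y=1, N_A=2, L=6
Step 2: N_G=7, N_Y=5, N_A=7, L=19

Answer: 19


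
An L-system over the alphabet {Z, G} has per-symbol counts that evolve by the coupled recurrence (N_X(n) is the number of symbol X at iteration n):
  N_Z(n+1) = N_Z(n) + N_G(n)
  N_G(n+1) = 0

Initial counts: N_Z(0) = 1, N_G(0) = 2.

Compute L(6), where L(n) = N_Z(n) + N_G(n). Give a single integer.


Step 0: N_Z=1, N_G=2, L=3
Step 1: N_Z=3, N_G=0, L=3
Step 2: N_Z=3, N_G=0, L=3
Step 3: N_Z=3, N_G=0, L=3
Step 4: N_Z=3, N_G=0, L=3
Step 5: N_Z=3, N_G=0, L=3
Step 6: N_Z=3, N_G=0, L=3

Answer: 3


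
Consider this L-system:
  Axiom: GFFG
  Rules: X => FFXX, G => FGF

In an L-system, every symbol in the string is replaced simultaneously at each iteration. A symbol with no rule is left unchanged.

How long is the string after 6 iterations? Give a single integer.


Answer: 28

Derivation:
Step 0: length = 4
Step 1: length = 8
Step 2: length = 12
Step 3: length = 16
Step 4: length = 20
Step 5: length = 24
Step 6: length = 28


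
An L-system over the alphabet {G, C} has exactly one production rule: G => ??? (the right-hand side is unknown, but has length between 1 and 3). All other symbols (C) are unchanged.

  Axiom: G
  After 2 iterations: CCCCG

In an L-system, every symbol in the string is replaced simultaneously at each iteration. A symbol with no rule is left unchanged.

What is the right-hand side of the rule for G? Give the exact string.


Trying G => CCG:
  Step 0: G
  Step 1: CCG
  Step 2: CCCCG
Matches the given result.

Answer: CCG


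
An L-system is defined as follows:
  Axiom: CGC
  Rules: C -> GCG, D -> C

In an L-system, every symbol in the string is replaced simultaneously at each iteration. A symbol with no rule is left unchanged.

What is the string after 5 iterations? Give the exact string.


Answer: GGGGGCGGGGGGGGGGGCGGGGG

Derivation:
Step 0: CGC
Step 1: GCGGGCG
Step 2: GGCGGGGGCGG
Step 3: GGGCGGGGGGGCGGG
Step 4: GGGGCGGGGGGGGGCGGGG
Step 5: GGGGGCGGGGGGGGGGGCGGGGG


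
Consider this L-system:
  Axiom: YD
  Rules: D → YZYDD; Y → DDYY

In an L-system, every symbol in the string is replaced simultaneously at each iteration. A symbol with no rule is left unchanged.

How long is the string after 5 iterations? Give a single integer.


Step 0: length = 2
Step 1: length = 9
Step 2: length = 37
Step 3: length = 149
Step 4: length = 597
Step 5: length = 2389

Answer: 2389


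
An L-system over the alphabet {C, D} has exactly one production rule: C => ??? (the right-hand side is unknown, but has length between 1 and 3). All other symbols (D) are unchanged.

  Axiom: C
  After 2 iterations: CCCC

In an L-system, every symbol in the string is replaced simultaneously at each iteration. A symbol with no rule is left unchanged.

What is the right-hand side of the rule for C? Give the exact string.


Trying C => CC:
  Step 0: C
  Step 1: CC
  Step 2: CCCC
Matches the given result.

Answer: CC


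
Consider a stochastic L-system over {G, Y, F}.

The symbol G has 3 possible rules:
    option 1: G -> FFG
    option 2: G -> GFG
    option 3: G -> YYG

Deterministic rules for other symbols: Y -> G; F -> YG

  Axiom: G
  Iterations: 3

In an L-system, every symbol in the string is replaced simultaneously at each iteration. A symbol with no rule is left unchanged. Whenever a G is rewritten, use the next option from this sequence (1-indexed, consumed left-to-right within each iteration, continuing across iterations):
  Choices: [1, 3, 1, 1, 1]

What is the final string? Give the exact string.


Step 0: G
Step 1: FFG  (used choices [1])
Step 2: YGYGYYG  (used choices [3])
Step 3: GFFGGFFGGGFFG  (used choices [1, 1, 1])

Answer: GFFGGFFGGGFFG


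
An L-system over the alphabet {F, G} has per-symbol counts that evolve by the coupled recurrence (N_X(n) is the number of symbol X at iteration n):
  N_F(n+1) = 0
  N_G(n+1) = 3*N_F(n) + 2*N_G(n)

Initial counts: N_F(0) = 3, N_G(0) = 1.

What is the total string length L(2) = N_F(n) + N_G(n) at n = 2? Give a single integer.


Answer: 22

Derivation:
Step 0: N_F=3, N_G=1, L=4
Step 1: N_F=0, N_G=11, L=11
Step 2: N_F=0, N_G=22, L=22


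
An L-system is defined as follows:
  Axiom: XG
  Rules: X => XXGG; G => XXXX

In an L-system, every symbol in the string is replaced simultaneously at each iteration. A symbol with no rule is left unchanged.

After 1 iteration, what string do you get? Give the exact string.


Answer: XXGGXXXX

Derivation:
Step 0: XG
Step 1: XXGGXXXX


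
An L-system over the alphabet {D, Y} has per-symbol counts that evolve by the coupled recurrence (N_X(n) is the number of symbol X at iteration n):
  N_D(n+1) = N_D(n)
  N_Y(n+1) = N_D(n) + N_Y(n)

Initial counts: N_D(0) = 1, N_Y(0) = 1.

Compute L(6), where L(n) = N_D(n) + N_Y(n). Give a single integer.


Answer: 8

Derivation:
Step 0: N_D=1, N_Y=1, L=2
Step 1: N_D=1, N_Y=2, L=3
Step 2: N_D=1, N_Y=3, L=4
Step 3: N_D=1, N_Y=4, L=5
Step 4: N_D=1, N_Y=5, L=6
Step 5: N_D=1, N_Y=6, L=7
Step 6: N_D=1, N_Y=7, L=8


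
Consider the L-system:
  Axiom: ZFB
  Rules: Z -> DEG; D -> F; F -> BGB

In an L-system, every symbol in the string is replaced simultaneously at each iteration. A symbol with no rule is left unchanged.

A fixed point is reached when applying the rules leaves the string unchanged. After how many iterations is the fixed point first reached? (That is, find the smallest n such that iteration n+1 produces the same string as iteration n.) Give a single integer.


Step 0: ZFB
Step 1: DEGBGBB
Step 2: FEGBGBB
Step 3: BGBEGBGBB
Step 4: BGBEGBGBB  (unchanged — fixed point at step 3)

Answer: 3


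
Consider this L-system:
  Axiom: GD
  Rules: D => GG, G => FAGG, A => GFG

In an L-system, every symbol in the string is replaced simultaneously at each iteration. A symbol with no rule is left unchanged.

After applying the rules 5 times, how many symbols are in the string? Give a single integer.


Answer: 446

Derivation:
Step 0: length = 2
Step 1: length = 6
Step 2: length = 20
Step 3: length = 58
Step 4: length = 162
Step 5: length = 446


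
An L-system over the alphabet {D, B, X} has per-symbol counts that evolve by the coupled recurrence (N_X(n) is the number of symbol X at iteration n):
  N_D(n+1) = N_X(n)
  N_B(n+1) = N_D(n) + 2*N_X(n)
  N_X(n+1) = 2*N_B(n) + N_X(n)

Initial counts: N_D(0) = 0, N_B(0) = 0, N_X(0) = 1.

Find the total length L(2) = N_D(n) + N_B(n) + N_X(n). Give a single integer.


Step 0: N_D=0, N_B=0, N_X=1, L=1
Step 1: N_D=1, N_B=2, N_X=1, L=4
Step 2: N_D=1, N_B=3, N_X=5, L=9

Answer: 9


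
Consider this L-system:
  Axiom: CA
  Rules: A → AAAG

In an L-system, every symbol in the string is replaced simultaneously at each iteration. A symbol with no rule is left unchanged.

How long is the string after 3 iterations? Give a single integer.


Answer: 41

Derivation:
Step 0: length = 2
Step 1: length = 5
Step 2: length = 14
Step 3: length = 41


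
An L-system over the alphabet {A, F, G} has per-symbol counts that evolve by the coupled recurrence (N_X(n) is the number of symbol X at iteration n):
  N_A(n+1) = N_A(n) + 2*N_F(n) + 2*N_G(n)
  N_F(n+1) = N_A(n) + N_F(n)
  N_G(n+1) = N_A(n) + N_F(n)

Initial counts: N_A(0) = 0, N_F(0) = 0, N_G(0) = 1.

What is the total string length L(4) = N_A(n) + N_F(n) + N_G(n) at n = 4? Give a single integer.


Step 0: N_A=0, N_F=0, N_G=1, L=1
Step 1: N_A=2, N_F=0, N_G=0, L=2
Step 2: N_A=2, N_F=2, N_G=2, L=6
Step 3: N_A=10, N_F=4, N_G=4, L=18
Step 4: N_A=26, N_F=14, N_G=14, L=54

Answer: 54


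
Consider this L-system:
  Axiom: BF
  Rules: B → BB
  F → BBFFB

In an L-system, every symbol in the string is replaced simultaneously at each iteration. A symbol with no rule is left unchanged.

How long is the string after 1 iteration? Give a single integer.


Step 0: length = 2
Step 1: length = 7

Answer: 7


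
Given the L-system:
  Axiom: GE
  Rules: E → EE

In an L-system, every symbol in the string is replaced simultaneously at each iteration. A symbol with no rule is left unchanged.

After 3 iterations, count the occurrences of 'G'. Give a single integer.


Step 0: GE  (1 'G')
Step 1: GEE  (1 'G')
Step 2: GEEEE  (1 'G')
Step 3: GEEEEEEEE  (1 'G')

Answer: 1


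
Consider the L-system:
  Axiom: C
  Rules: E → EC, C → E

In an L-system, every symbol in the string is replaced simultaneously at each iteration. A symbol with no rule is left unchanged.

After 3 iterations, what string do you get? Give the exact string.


Answer: ECE

Derivation:
Step 0: C
Step 1: E
Step 2: EC
Step 3: ECE


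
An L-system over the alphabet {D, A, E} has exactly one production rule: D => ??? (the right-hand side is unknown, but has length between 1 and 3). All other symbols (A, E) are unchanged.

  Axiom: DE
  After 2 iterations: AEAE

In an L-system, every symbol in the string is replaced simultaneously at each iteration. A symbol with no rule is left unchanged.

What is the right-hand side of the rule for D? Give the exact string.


Answer: AEA

Derivation:
Trying D => AEA:
  Step 0: DE
  Step 1: AEAE
  Step 2: AEAE
Matches the given result.


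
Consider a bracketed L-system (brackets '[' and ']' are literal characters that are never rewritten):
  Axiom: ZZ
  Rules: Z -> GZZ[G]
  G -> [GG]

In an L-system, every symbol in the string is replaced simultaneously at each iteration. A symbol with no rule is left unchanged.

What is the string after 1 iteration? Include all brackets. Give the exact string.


Step 0: ZZ
Step 1: GZZ[G]GZZ[G]

Answer: GZZ[G]GZZ[G]


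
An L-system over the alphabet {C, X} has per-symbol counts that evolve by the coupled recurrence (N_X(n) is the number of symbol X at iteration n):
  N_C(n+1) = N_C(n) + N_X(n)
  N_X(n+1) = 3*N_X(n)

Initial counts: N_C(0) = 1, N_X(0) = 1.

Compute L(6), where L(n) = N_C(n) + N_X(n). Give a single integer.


Step 0: N_C=1, N_X=1, L=2
Step 1: N_C=2, N_X=3, L=5
Step 2: N_C=5, N_X=9, L=14
Step 3: N_C=14, N_X=27, L=41
Step 4: N_C=41, N_X=81, L=122
Step 5: N_C=122, N_X=243, L=365
Step 6: N_C=365, N_X=729, L=1094

Answer: 1094


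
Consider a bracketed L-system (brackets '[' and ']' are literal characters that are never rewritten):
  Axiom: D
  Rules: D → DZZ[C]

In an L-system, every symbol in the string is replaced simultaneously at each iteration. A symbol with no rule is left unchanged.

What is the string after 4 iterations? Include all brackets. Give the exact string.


Step 0: D
Step 1: DZZ[C]
Step 2: DZZ[C]ZZ[C]
Step 3: DZZ[C]ZZ[C]ZZ[C]
Step 4: DZZ[C]ZZ[C]ZZ[C]ZZ[C]

Answer: DZZ[C]ZZ[C]ZZ[C]ZZ[C]


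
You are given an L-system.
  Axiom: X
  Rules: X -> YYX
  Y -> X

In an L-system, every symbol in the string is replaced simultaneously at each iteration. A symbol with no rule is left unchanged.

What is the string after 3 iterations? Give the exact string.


Step 0: X
Step 1: YYX
Step 2: XXYYX
Step 3: YYXYYXXXYYX

Answer: YYXYYXXXYYX
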